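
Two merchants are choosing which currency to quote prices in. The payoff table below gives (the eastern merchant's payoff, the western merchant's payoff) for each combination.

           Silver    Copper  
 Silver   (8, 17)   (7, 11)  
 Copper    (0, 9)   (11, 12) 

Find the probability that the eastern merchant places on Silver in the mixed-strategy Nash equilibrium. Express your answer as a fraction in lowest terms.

1/3

The eastern merchant's mix p on Silver must make the western merchant indifferent between Silver and Copper.
The western merchant's payoff from Silver: 17p + 9(1−p). From Copper: 11p + 12(1−p).
Set equal: 6p = 3(1−p) → p = 3/9 = 1/3.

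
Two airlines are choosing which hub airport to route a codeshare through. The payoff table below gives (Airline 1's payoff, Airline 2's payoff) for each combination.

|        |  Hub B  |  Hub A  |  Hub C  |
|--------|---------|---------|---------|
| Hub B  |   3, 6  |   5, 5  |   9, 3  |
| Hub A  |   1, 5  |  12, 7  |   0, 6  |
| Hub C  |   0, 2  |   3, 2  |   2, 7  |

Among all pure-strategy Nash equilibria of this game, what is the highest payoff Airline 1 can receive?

Both Hub B is a pure NE (Airline 1: 3 ≥ 1; Airline 2: 6 ≥ 5). Airline 1 gets 3.
Both Hub A is a pure NE (Airline 1: 12 ≥ 5; Airline 2: 7 ≥ 6). Airline 1 gets 12.
Every other cell has a profitable deviation for at least one player. Highest of {3, 12} is 12.

12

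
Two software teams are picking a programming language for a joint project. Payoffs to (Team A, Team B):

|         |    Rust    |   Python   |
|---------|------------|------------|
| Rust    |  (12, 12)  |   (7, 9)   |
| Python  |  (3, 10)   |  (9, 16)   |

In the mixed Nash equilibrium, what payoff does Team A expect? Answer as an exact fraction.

Team B mixes with probability q on Rust, chosen so Team A is indifferent: 12q + 7(1−q) = 3q + 9(1−q) gives q = 2/11.
Team A's expected payoff (from either row, since indifferent) is 12·2/11 + 7·9/11 = 87/11.

87/11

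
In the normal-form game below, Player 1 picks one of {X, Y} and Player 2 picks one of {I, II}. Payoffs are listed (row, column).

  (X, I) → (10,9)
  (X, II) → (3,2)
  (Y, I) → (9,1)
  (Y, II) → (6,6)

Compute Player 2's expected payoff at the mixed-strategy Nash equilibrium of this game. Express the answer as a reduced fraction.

Player 1 mixes with probability p on X, chosen so Player 2 is indifferent: 9p + 1(1−p) = 2p + 6(1−p) gives p = 5/12.
Player 2's expected payoff is 9·5/12 + 1·7/12 = 13/3.

13/3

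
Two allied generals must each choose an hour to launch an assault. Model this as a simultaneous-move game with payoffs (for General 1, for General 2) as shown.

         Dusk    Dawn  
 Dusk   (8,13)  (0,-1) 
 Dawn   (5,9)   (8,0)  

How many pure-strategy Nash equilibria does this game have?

Both Dusk: General 1 gets 8 (best alternative 5); General 2 gets 13 (best alternative -1). Neither deviates — NE.
Both Dawn is not a NE: General 2 would switch to Dusk (9 > 0).
No other cell survives both best-response checks, so there is 1 pure NE.

1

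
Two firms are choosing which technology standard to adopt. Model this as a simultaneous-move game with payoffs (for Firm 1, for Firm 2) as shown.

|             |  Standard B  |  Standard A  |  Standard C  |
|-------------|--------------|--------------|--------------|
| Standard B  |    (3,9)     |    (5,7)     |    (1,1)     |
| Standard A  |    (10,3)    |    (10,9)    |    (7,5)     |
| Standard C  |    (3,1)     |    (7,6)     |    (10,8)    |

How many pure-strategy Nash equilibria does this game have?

Both Standard A: Firm 1 gets 10 (best alternative 7); Firm 2 gets 9 (best alternative 5). Neither deviates — NE.
Both Standard C: Firm 1 gets 10 (best alternative 7); Firm 2 gets 8 (best alternative 6). Neither deviates — NE.
Both Standard B is not a NE: Firm 1 would switch to Standard A (10 > 3).
No other cell survives both best-response checks, so there are 2 pure NE.

2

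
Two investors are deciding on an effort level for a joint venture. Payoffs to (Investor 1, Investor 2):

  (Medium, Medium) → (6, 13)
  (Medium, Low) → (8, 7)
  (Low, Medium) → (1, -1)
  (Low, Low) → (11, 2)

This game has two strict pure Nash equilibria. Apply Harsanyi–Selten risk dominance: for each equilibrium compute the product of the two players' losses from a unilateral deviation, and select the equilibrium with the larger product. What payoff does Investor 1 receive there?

At both Medium: Investor 1 loses 6 − 1 = 5 by deviating; Investor 2 loses 13 − 7 = 6. Product = 5·6 = 30.
At both Low: Investor 1 loses 11 − 8 = 3 by deviating; Investor 2 loses 2 − (-1) = 3. Product = 3·3 = 9.
30 > 9, so both Medium is risk-dominant. Investor 1's payoff there is 6.

6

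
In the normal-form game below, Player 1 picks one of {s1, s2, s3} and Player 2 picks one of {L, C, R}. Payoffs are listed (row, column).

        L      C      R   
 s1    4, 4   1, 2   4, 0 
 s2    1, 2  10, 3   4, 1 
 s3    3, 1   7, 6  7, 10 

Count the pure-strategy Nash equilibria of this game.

(s1, L): Player 1 gets 4 (best alternative 3); Player 2 gets 4 (best alternative 2). Neither deviates — NE.
(s2, C): Player 1 gets 10 (best alternative 7); Player 2 gets 3 (best alternative 2). Neither deviates — NE.
(s3, R): Player 1 gets 7 (best alternative 4); Player 2 gets 10 (best alternative 6). Neither deviates — NE.
(s1, R) is not a NE: Player 1 would switch to s3 (7 > 4).
No other cell survives both best-response checks, so there are 3 pure NE.

3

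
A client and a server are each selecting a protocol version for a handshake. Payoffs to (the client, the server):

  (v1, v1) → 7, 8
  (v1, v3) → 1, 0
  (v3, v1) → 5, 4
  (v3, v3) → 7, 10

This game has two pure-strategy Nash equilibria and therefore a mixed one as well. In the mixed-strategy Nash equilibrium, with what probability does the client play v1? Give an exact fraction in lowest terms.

3/7

The client's mix p on v1 must make the server indifferent between v1 and v3.
The server's payoff from v1: 8p + 4(1−p). From v3: 0p + 10(1−p).
Set equal: 8p = 6(1−p) → p = 6/14 = 3/7.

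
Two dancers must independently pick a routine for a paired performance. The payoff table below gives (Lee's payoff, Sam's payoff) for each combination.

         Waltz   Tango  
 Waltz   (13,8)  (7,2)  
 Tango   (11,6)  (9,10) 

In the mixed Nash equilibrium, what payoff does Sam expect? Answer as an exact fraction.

Lee mixes with probability p on Waltz, chosen so Sam is indifferent: 8p + 6(1−p) = 2p + 10(1−p) gives p = 2/5.
Sam's expected payoff is 8·2/5 + 6·3/5 = 34/5.

34/5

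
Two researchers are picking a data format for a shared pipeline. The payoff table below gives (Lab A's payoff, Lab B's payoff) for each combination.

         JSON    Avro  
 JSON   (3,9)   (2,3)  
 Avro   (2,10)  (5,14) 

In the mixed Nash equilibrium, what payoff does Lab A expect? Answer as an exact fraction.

Lab B mixes with probability q on JSON, chosen so Lab A is indifferent: 3q + 2(1−q) = 2q + 5(1−q) gives q = 3/4.
Lab A's expected payoff (from either row, since indifferent) is 3·3/4 + 2·1/4 = 11/4.

11/4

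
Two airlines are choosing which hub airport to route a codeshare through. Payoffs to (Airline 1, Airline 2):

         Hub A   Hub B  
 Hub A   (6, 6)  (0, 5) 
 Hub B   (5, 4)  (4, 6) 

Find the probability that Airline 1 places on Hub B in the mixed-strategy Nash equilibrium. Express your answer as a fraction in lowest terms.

Airline 1's mix p on Hub A must make Airline 2 indifferent between Hub A and Hub B.
Airline 2's payoff from Hub A: 6p + 4(1−p). From Hub B: 5p + 6(1−p).
Set equal: 1p = 2(1−p) → p = 2/3.
Probability on Hub B is 1 − 2/3 = 1/3.

1/3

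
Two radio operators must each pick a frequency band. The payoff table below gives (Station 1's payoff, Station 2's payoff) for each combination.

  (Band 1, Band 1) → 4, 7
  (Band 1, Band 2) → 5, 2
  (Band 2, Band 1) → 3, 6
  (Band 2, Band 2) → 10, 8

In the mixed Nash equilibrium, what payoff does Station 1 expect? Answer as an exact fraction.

Station 2 mixes with probability q on Band 1, chosen so Station 1 is indifferent: 4q + 5(1−q) = 3q + 10(1−q) gives q = 5/6.
Station 1's expected payoff (from either row, since indifferent) is 4·5/6 + 5·1/6 = 25/6.

25/6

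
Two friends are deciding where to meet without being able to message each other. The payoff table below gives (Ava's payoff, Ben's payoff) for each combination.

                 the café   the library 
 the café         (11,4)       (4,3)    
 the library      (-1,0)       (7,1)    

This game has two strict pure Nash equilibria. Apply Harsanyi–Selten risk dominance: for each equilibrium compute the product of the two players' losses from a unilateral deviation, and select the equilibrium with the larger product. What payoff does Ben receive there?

At both the café: Ava loses 11 − (-1) = 12 by deviating; Ben loses 4 − 3 = 1. Product = 12·1 = 12.
At both the library: Ava loses 7 − 4 = 3 by deviating; Ben loses 1 − 0 = 1. Product = 3·1 = 3.
12 > 3, so both the café is risk-dominant. Ben's payoff there is 4.

4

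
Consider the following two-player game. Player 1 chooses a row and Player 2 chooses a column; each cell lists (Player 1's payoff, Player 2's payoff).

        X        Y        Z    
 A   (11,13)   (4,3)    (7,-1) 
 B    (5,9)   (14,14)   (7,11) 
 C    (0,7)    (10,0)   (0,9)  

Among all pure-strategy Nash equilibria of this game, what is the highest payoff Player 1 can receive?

(A, X) is a pure NE (Player 1: 11 ≥ 5; Player 2: 13 ≥ 3). Player 1 gets 11.
(B, Y) is a pure NE (Player 1: 14 ≥ 10; Player 2: 14 ≥ 11). Player 1 gets 14.
Every other cell has a profitable deviation for at least one player. Highest of {11, 14} is 14.

14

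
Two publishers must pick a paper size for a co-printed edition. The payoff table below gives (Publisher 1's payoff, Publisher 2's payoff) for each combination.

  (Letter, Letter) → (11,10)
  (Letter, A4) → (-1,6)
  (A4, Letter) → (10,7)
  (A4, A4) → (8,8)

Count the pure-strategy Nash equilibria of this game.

2

Both Letter: Publisher 1 gets 11 (best alternative 10); Publisher 2 gets 10 (best alternative 6). Neither deviates — NE.
Both A4: Publisher 1 gets 8 (best alternative -1); Publisher 2 gets 8 (best alternative 7). Neither deviates — NE.
(A4, Letter) is not a NE: Publisher 1 would switch to Letter (11 > 10).
No other cell survives both best-response checks, so there are 2 pure NE.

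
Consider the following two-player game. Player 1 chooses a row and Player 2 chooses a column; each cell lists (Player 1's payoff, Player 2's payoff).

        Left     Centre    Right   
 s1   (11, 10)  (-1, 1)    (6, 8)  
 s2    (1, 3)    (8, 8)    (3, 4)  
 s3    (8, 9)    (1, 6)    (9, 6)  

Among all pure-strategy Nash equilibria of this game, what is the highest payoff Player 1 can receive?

(s1, Left) is a pure NE (Player 1: 11 ≥ 8; Player 2: 10 ≥ 8). Player 1 gets 11.
(s2, Centre) is a pure NE (Player 1: 8 ≥ 1; Player 2: 8 ≥ 4). Player 1 gets 8.
Every other cell has a profitable deviation for at least one player. Highest of {11, 8} is 11.

11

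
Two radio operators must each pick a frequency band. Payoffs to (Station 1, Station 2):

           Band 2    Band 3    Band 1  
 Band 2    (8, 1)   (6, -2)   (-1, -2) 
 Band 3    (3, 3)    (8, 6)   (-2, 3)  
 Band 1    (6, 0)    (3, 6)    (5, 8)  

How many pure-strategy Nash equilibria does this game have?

3

Both Band 2: Station 1 gets 8 (best alternative 6); Station 2 gets 1 (best alternative -2). Neither deviates — NE.
Both Band 3: Station 1 gets 8 (best alternative 6); Station 2 gets 6 (best alternative 3). Neither deviates — NE.
Both Band 1: Station 1 gets 5 (best alternative -1); Station 2 gets 8 (best alternative 6). Neither deviates — NE.
(Band 1, Band 2) is not a NE: Station 1 would switch to Band 2 (8 > 6).
No other cell survives both best-response checks, so there are 3 pure NE.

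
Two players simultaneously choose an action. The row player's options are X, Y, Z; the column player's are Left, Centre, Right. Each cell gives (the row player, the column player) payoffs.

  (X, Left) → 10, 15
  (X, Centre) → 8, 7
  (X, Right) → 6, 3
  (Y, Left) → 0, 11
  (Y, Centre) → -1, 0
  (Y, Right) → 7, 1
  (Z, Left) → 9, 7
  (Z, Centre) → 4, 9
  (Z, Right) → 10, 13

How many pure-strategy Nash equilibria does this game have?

(X, Left): the row player gets 10 (best alternative 9); the column player gets 15 (best alternative 7). Neither deviates — NE.
(Z, Right): the row player gets 10 (best alternative 7); the column player gets 13 (best alternative 9). Neither deviates — NE.
(Y, Centre) is not a NE: the row player would switch to X (8 > -1).
No other cell survives both best-response checks, so there are 2 pure NE.

2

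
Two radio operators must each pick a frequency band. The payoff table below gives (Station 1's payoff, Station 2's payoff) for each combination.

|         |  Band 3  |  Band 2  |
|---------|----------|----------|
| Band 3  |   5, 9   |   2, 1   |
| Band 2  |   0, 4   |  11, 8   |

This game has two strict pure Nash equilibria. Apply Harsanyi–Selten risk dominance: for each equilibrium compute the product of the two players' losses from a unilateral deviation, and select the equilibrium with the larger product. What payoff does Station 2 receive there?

At both Band 3: Station 1 loses 5 − 0 = 5 by deviating; Station 2 loses 9 − 1 = 8. Product = 5·8 = 40.
At both Band 2: Station 1 loses 11 − 2 = 9 by deviating; Station 2 loses 8 − 4 = 4. Product = 9·4 = 36.
40 > 36, so both Band 3 is risk-dominant. Station 2's payoff there is 9.

9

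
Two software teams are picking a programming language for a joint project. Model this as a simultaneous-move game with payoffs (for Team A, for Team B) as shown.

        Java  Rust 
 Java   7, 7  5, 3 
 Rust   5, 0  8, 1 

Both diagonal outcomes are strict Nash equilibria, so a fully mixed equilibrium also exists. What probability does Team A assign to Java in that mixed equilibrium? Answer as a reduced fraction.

1/5

Team A's mix p on Java must make Team B indifferent between Java and Rust.
Team B's payoff from Java: 7p + 0(1−p). From Rust: 3p + 1(1−p).
Set equal: 4p = 1(1−p) → p = 1/5.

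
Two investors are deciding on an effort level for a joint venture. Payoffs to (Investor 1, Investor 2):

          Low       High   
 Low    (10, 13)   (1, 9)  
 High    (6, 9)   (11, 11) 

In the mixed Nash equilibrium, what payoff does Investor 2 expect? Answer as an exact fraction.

31/3

Investor 1 mixes with probability p on Low, chosen so Investor 2 is indifferent: 13p + 9(1−p) = 9p + 11(1−p) gives p = 1/3.
Investor 2's expected payoff is 13·1/3 + 9·2/3 = 31/3.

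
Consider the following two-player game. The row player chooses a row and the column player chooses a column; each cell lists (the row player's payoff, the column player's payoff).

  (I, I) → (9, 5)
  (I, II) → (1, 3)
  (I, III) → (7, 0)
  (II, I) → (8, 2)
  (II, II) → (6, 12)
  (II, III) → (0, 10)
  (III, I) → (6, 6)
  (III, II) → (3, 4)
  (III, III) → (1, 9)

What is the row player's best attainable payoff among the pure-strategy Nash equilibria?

9

Both I is a pure NE (the row player: 9 ≥ 8; the column player: 5 ≥ 3). The row player gets 9.
Both II is a pure NE (the row player: 6 ≥ 3; the column player: 12 ≥ 10). The row player gets 6.
Every other cell has a profitable deviation for at least one player. Highest of {9, 6} is 9.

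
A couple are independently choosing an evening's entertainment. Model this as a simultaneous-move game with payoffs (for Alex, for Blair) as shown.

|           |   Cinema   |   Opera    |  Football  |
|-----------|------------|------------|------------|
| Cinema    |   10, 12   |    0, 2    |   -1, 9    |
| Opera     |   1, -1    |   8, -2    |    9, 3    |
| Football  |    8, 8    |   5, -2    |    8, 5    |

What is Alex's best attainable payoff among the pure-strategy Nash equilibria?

Both Cinema is a pure NE (Alex: 10 ≥ 8; Blair: 12 ≥ 9). Alex gets 10.
(Opera, Football) is a pure NE (Alex: 9 ≥ 8; Blair: 3 ≥ -1). Alex gets 9.
Every other cell has a profitable deviation for at least one player. Highest of {10, 9} is 10.

10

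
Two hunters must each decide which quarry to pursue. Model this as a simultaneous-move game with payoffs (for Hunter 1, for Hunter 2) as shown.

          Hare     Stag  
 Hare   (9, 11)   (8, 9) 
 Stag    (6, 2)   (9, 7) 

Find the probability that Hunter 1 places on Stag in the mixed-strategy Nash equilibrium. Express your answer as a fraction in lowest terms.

Hunter 1's mix p on Hare must make Hunter 2 indifferent between Hare and Stag.
Hunter 2's payoff from Hare: 11p + 2(1−p). From Stag: 9p + 7(1−p).
Set equal: 2p = 5(1−p) → p = 5/7.
Probability on Stag is 1 − 5/7 = 2/7.

2/7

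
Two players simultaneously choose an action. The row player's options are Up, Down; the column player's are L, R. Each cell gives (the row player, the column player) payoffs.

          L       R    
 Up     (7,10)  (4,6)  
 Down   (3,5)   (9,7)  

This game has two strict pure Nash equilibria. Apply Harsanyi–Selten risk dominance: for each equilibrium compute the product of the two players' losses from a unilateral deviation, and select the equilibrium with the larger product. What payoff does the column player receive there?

At (Up, L): the row player loses 7 − 3 = 4 by deviating; the column player loses 10 − 6 = 4. Product = 4·4 = 16.
At (Down, R): the row player loses 9 − 4 = 5 by deviating; the column player loses 7 − 5 = 2. Product = 5·2 = 10.
16 > 10, so (Up, L) is risk-dominant. The column player's payoff there is 10.

10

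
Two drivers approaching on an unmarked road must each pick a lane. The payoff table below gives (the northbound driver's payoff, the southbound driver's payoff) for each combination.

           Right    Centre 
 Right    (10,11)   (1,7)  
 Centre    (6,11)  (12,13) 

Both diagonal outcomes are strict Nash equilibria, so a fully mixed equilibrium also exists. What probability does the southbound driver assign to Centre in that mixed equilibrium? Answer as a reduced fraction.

The southbound driver's mix q on Right must make the northbound driver indifferent between Right and Centre.
The northbound driver's payoff from Right: 10q + 1(1−q). From Centre: 6q + 12(1−q).
Set equal: 4q = 11(1−q) → q = 11/15.
Probability on Centre is 1 − 11/15 = 4/15.

4/15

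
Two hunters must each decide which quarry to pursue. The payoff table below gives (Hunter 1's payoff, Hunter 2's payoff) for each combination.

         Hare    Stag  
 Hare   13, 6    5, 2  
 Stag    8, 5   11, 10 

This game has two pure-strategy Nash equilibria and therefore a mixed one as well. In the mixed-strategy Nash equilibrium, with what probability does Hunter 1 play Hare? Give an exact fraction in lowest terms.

5/9

Hunter 1's mix p on Hare must make Hunter 2 indifferent between Hare and Stag.
Hunter 2's payoff from Hare: 6p + 5(1−p). From Stag: 2p + 10(1−p).
Set equal: 4p = 5(1−p) → p = 5/9.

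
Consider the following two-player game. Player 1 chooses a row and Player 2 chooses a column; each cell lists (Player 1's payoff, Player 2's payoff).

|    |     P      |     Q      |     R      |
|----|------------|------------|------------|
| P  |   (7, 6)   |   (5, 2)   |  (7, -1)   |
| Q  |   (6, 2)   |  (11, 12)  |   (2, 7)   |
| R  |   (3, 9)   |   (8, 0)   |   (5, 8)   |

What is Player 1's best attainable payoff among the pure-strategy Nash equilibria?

11

Both P is a pure NE (Player 1: 7 ≥ 6; Player 2: 6 ≥ 2). Player 1 gets 7.
Both Q is a pure NE (Player 1: 11 ≥ 8; Player 2: 12 ≥ 7). Player 1 gets 11.
Every other cell has a profitable deviation for at least one player. Highest of {7, 11} is 11.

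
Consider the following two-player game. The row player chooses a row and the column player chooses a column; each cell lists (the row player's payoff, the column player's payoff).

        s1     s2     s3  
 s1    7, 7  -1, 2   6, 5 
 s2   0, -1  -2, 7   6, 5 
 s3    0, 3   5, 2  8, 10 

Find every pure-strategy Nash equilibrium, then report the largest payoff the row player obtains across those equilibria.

Both s1 is a pure NE (the row player: 7 ≥ 0; the column player: 7 ≥ 5). The row player gets 7.
Both s3 is a pure NE (the row player: 8 ≥ 6; the column player: 10 ≥ 3). The row player gets 8.
Every other cell has a profitable deviation for at least one player. Highest of {7, 8} is 8.

8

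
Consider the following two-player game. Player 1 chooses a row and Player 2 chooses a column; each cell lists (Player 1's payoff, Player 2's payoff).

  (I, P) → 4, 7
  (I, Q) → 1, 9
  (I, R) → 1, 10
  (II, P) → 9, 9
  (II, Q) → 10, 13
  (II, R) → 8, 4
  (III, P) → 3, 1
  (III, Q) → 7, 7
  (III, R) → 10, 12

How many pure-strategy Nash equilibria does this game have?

2

(II, Q): Player 1 gets 10 (best alternative 7); Player 2 gets 13 (best alternative 9). Neither deviates — NE.
(III, R): Player 1 gets 10 (best alternative 8); Player 2 gets 12 (best alternative 7). Neither deviates — NE.
(I, P) is not a NE: Player 1 would switch to II (9 > 4).
No other cell survives both best-response checks, so there are 2 pure NE.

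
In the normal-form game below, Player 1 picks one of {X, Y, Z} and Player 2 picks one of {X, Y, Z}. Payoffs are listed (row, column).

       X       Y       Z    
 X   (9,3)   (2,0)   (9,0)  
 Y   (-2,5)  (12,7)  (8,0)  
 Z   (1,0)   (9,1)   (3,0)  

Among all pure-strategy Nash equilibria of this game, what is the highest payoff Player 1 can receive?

Both X is a pure NE (Player 1: 9 ≥ 1; Player 2: 3 ≥ 0). Player 1 gets 9.
Both Y is a pure NE (Player 1: 12 ≥ 9; Player 2: 7 ≥ 5). Player 1 gets 12.
Every other cell has a profitable deviation for at least one player. Highest of {9, 12} is 12.

12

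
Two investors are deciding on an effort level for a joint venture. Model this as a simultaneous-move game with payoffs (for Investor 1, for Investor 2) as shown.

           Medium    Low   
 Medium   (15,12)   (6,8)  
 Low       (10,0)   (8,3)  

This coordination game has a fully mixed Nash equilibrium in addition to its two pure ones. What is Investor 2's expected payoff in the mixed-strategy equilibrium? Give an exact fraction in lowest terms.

36/7

Investor 1 mixes with probability p on Medium, chosen so Investor 2 is indifferent: 12p + 0(1−p) = 8p + 3(1−p) gives p = 3/7.
Investor 2's expected payoff is 12·3/7 + 0·4/7 = 36/7.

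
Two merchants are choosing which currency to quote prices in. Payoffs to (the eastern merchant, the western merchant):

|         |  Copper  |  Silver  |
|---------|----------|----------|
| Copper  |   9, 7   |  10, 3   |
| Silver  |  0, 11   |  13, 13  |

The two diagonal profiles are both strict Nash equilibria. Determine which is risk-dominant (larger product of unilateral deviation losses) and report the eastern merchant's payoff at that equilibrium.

9

At both Copper: the eastern merchant loses 9 − 0 = 9 by deviating; the western merchant loses 7 − 3 = 4. Product = 9·4 = 36.
At both Silver: the eastern merchant loses 13 − 10 = 3 by deviating; the western merchant loses 13 − 11 = 2. Product = 3·2 = 6.
36 > 6, so both Copper is risk-dominant. The eastern merchant's payoff there is 9.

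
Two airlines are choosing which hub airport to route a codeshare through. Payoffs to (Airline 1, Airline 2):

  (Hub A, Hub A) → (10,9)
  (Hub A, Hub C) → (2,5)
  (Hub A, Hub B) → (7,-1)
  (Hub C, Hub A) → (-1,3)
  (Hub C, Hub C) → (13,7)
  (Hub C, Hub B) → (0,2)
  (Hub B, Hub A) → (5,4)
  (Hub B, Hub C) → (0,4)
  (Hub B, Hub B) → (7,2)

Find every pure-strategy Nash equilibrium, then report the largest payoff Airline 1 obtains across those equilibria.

Both Hub A is a pure NE (Airline 1: 10 ≥ 5; Airline 2: 9 ≥ 5). Airline 1 gets 10.
Both Hub C is a pure NE (Airline 1: 13 ≥ 2; Airline 2: 7 ≥ 3). Airline 1 gets 13.
Every other cell has a profitable deviation for at least one player. Highest of {10, 13} is 13.

13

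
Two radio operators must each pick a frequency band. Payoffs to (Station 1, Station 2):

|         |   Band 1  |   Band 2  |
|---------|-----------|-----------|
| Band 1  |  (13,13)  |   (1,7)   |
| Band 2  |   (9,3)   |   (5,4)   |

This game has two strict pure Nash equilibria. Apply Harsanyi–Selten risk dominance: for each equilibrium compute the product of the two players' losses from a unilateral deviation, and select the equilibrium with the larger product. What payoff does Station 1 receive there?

At both Band 1: Station 1 loses 13 − 9 = 4 by deviating; Station 2 loses 13 − 7 = 6. Product = 4·6 = 24.
At both Band 2: Station 1 loses 5 − 1 = 4 by deviating; Station 2 loses 4 − 3 = 1. Product = 4·1 = 4.
24 > 4, so both Band 1 is risk-dominant. Station 1's payoff there is 13.

13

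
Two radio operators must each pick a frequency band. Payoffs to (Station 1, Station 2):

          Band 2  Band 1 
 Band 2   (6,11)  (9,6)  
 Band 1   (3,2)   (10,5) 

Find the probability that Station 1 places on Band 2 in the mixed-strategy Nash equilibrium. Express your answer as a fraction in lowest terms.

Station 1's mix p on Band 2 must make Station 2 indifferent between Band 2 and Band 1.
Station 2's payoff from Band 2: 11p + 2(1−p). From Band 1: 6p + 5(1−p).
Set equal: 5p = 3(1−p) → p = 3/8.

3/8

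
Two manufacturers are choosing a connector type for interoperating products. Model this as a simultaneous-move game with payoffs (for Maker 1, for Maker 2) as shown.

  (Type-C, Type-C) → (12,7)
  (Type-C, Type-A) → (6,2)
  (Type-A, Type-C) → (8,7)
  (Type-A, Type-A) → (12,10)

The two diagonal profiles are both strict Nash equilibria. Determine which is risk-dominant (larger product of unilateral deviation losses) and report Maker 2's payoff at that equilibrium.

At both Type-C: Maker 1 loses 12 − 8 = 4 by deviating; Maker 2 loses 7 − 2 = 5. Product = 4·5 = 20.
At both Type-A: Maker 1 loses 12 − 6 = 6 by deviating; Maker 2 loses 10 − 7 = 3. Product = 6·3 = 18.
20 > 18, so both Type-C is risk-dominant. Maker 2's payoff there is 7.

7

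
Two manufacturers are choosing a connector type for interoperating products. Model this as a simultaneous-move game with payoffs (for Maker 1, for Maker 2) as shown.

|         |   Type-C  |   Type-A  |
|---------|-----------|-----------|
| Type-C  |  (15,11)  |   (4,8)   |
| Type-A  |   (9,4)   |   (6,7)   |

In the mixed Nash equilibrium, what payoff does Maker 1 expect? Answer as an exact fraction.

Maker 2 mixes with probability q on Type-C, chosen so Maker 1 is indifferent: 15q + 4(1−q) = 9q + 6(1−q) gives q = 1/4.
Maker 1's expected payoff (from either row, since indifferent) is 15·1/4 + 4·3/4 = 27/4.

27/4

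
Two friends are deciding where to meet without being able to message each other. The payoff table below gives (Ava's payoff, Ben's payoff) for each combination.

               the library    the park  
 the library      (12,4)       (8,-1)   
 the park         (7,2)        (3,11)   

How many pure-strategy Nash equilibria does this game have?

Both the library: Ava gets 12 (best alternative 7); Ben gets 4 (best alternative -1). Neither deviates — NE.
Both the park is not a NE: Ava would switch to the library (8 > 3).
No other cell survives both best-response checks, so there is 1 pure NE.

1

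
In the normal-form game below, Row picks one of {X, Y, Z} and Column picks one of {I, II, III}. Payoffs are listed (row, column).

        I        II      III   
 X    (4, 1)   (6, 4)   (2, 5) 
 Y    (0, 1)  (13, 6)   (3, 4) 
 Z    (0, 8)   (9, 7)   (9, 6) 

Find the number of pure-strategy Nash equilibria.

1

(Y, II): Row gets 13 (best alternative 9); Column gets 6 (best alternative 4). Neither deviates — NE.
(Z, III) is not a NE: Column would switch to I (8 > 6).
No other cell survives both best-response checks, so there is 1 pure NE.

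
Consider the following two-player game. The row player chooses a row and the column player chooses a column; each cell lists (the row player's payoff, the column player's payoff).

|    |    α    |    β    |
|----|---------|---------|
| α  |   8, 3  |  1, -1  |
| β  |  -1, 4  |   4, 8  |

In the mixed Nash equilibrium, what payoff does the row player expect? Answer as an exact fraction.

11/4

The column player mixes with probability q on α, chosen so the row player is indifferent: 8q + 1(1−q) = (-1)q + 4(1−q) gives q = 1/4.
The row player's expected payoff (from either row, since indifferent) is 8·1/4 + 1·3/4 = 11/4.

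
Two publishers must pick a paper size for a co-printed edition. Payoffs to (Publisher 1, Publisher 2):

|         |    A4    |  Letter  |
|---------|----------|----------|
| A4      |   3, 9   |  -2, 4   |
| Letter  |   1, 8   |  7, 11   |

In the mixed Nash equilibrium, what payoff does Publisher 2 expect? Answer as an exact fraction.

67/8

Publisher 1 mixes with probability p on A4, chosen so Publisher 2 is indifferent: 9p + 8(1−p) = 4p + 11(1−p) gives p = 3/8.
Publisher 2's expected payoff is 9·3/8 + 8·5/8 = 67/8.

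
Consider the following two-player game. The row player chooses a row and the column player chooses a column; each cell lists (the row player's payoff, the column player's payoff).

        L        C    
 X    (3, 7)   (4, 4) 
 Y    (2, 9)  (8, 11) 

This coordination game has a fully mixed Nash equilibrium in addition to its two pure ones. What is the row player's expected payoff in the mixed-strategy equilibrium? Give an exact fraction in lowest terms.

The column player mixes with probability q on L, chosen so the row player is indifferent: 3q + 4(1−q) = 2q + 8(1−q) gives q = 4/5.
The row player's expected payoff (from either row, since indifferent) is 3·4/5 + 4·1/5 = 16/5.

16/5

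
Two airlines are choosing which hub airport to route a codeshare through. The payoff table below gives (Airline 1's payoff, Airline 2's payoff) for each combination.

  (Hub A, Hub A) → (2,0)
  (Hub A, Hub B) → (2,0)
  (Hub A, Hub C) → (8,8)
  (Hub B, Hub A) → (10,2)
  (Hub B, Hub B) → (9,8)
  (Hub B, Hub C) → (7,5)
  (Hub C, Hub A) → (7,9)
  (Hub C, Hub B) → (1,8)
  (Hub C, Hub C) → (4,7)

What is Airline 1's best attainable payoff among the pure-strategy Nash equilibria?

(Hub A, Hub C) is a pure NE (Airline 1: 8 ≥ 7; Airline 2: 8 ≥ 0). Airline 1 gets 8.
Both Hub B is a pure NE (Airline 1: 9 ≥ 2; Airline 2: 8 ≥ 5). Airline 1 gets 9.
Every other cell has a profitable deviation for at least one player. Highest of {8, 9} is 9.

9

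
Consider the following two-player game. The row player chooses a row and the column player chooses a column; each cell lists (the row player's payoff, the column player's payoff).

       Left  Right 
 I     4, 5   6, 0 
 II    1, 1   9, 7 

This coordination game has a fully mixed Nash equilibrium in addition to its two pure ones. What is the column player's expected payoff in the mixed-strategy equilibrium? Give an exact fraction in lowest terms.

The row player mixes with probability p on I, chosen so the column player is indifferent: 5p + 1(1−p) = 0p + 7(1−p) gives p = 6/11.
The column player's expected payoff is 5·6/11 + 1·5/11 = 35/11.

35/11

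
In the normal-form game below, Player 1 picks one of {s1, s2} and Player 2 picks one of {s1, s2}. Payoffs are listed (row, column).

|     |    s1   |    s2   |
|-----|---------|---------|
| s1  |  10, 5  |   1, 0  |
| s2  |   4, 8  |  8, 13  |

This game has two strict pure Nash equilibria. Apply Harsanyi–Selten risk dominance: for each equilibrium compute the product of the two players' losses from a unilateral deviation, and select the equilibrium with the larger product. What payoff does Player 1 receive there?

At both s1: Player 1 loses 10 − 4 = 6 by deviating; Player 2 loses 5 − 0 = 5. Product = 6·5 = 30.
At both s2: Player 1 loses 8 − 1 = 7 by deviating; Player 2 loses 13 − 8 = 5. Product = 7·5 = 35.
35 > 30, so both s2 is risk-dominant. Player 1's payoff there is 8.

8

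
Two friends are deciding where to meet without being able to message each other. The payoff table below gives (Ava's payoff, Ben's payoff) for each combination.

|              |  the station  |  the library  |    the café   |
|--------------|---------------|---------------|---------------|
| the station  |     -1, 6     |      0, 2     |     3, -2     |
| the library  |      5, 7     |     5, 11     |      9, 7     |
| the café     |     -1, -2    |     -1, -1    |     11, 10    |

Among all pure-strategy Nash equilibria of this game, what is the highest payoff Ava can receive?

Both the library is a pure NE (Ava: 5 ≥ 0; Ben: 11 ≥ 7). Ava gets 5.
Both the café is a pure NE (Ava: 11 ≥ 9; Ben: 10 ≥ -1). Ava gets 11.
Every other cell has a profitable deviation for at least one player. Highest of {5, 11} is 11.

11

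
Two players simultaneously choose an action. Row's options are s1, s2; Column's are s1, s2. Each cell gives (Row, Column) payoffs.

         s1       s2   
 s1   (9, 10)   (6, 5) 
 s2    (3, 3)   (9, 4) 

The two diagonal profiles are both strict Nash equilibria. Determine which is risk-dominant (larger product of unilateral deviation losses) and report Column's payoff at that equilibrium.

At both s1: Row loses 9 − 3 = 6 by deviating; Column loses 10 − 5 = 5. Product = 6·5 = 30.
At both s2: Row loses 9 − 6 = 3 by deviating; Column loses 4 − 3 = 1. Product = 3·1 = 3.
30 > 3, so both s1 is risk-dominant. Column's payoff there is 10.

10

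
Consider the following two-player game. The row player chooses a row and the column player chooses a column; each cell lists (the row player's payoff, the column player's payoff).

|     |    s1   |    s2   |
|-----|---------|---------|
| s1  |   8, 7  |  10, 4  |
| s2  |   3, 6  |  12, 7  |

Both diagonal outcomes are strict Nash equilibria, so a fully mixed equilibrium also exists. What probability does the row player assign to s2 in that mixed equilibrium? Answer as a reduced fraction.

3/4

The row player's mix p on s1 must make the column player indifferent between s1 and s2.
The column player's payoff from s1: 7p + 6(1−p). From s2: 4p + 7(1−p).
Set equal: 3p = 1(1−p) → p = 1/4.
Probability on s2 is 1 − 1/4 = 3/4.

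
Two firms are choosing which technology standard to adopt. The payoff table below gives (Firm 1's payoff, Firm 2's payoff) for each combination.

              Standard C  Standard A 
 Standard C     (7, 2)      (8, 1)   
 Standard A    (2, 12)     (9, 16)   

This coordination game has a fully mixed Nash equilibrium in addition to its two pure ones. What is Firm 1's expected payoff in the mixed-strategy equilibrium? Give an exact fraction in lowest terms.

Firm 2 mixes with probability q on Standard C, chosen so Firm 1 is indifferent: 7q + 8(1−q) = 2q + 9(1−q) gives q = 1/6.
Firm 1's expected payoff (from either row, since indifferent) is 7·1/6 + 8·5/6 = 47/6.

47/6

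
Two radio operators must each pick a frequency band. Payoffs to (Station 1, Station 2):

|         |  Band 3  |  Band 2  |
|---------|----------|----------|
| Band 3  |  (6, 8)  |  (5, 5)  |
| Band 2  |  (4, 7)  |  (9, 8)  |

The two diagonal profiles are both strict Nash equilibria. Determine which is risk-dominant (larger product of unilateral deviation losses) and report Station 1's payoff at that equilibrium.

6

At both Band 3: Station 1 loses 6 − 4 = 2 by deviating; Station 2 loses 8 − 5 = 3. Product = 2·3 = 6.
At both Band 2: Station 1 loses 9 − 5 = 4 by deviating; Station 2 loses 8 − 7 = 1. Product = 4·1 = 4.
6 > 4, so both Band 3 is risk-dominant. Station 1's payoff there is 6.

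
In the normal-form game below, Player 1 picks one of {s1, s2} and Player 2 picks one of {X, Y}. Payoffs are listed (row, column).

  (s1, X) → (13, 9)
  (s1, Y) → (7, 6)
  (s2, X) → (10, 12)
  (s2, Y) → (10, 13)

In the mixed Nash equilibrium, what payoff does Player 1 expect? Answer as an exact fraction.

Player 2 mixes with probability q on X, chosen so Player 1 is indifferent: 13q + 7(1−q) = 10q + 10(1−q) gives q = 1/2.
Player 1's expected payoff (from either row, since indifferent) is 13·1/2 + 7·1/2 = 10.

10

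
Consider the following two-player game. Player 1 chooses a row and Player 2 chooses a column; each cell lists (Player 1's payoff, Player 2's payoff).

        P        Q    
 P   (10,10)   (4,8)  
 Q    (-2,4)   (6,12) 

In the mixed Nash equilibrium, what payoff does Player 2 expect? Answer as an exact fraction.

44/5

Player 1 mixes with probability p on P, chosen so Player 2 is indifferent: 10p + 4(1−p) = 8p + 12(1−p) gives p = 4/5.
Player 2's expected payoff is 10·4/5 + 4·1/5 = 44/5.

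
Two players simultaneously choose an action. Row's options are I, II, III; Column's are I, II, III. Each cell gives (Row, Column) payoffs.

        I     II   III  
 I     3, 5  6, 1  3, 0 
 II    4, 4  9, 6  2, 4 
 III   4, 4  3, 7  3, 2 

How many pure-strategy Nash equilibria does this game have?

Both II: Row gets 9 (best alternative 6); Column gets 6 (best alternative 4). Neither deviates — NE.
Both I is not a NE: Row would switch to II (4 > 3).
No other cell survives both best-response checks, so there is 1 pure NE.

1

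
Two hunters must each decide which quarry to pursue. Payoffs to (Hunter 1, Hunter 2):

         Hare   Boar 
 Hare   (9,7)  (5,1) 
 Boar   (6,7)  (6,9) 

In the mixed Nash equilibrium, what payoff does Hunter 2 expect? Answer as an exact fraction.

Hunter 1 mixes with probability p on Hare, chosen so Hunter 2 is indifferent: 7p + 7(1−p) = 1p + 9(1−p) gives p = 1/4.
Hunter 2's expected payoff is 7·1/4 + 7·3/4 = 7.

7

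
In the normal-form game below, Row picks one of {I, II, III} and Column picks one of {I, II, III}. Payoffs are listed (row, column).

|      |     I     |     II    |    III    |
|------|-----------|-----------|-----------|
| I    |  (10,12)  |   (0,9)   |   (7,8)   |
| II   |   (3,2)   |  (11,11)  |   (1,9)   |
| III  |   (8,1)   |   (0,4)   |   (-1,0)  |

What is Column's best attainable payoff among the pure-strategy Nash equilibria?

12

Both I is a pure NE (Row: 10 ≥ 8; Column: 12 ≥ 9). Column gets 12.
Both II is a pure NE (Row: 11 ≥ 0; Column: 11 ≥ 9). Column gets 11.
Every other cell has a profitable deviation for at least one player. Highest of {12, 11} is 12.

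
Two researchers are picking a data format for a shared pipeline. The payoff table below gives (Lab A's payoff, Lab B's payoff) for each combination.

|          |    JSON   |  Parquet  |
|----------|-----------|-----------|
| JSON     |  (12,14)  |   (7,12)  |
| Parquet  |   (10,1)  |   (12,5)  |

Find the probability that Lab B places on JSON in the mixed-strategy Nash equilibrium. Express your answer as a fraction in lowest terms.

Lab B's mix q on JSON must make Lab A indifferent between JSON and Parquet.
Lab A's payoff from JSON: 12q + 7(1−q). From Parquet: 10q + 12(1−q).
Set equal: 2q = 5(1−q) → q = 5/7.

5/7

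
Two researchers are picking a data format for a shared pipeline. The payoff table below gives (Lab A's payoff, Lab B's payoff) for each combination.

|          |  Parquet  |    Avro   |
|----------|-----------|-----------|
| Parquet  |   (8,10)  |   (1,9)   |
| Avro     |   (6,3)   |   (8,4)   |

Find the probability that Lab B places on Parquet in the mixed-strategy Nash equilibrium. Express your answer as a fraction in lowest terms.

Lab B's mix q on Parquet must make Lab A indifferent between Parquet and Avro.
Lab A's payoff from Parquet: 8q + 1(1−q). From Avro: 6q + 8(1−q).
Set equal: 2q = 7(1−q) → q = 7/9.

7/9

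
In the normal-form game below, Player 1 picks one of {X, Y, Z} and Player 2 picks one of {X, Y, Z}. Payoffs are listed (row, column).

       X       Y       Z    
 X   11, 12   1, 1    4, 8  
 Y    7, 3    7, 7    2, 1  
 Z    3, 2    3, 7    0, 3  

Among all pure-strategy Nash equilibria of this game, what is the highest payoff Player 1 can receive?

11

Both X is a pure NE (Player 1: 11 ≥ 7; Player 2: 12 ≥ 8). Player 1 gets 11.
Both Y is a pure NE (Player 1: 7 ≥ 3; Player 2: 7 ≥ 3). Player 1 gets 7.
Every other cell has a profitable deviation for at least one player. Highest of {11, 7} is 11.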